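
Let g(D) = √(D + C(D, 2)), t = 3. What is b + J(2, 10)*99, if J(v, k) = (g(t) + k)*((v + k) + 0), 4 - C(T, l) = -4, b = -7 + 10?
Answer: 11883 + 1188*√11 ≈ 15823.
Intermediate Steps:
b = 3
C(T, l) = 8 (C(T, l) = 4 - 1*(-4) = 4 + 4 = 8)
g(D) = √(8 + D) (g(D) = √(D + 8) = √(8 + D))
J(v, k) = (k + v)*(k + √11) (J(v, k) = (√(8 + 3) + k)*((v + k) + 0) = (√11 + k)*((k + v) + 0) = (k + √11)*(k + v) = (k + v)*(k + √11))
b + J(2, 10)*99 = 3 + (10² + 10*2 + 10*√11 + 2*√11)*99 = 3 + (100 + 20 + 10*√11 + 2*√11)*99 = 3 + (120 + 12*√11)*99 = 3 + (11880 + 1188*√11) = 11883 + 1188*√11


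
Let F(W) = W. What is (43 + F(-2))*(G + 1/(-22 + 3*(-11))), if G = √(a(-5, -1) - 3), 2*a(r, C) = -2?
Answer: -41/55 + 82*I ≈ -0.74545 + 82.0*I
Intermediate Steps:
a(r, C) = -1 (a(r, C) = (½)*(-2) = -1)
G = 2*I (G = √(-1 - 3) = √(-4) = 2*I ≈ 2.0*I)
(43 + F(-2))*(G + 1/(-22 + 3*(-11))) = (43 - 2)*(2*I + 1/(-22 + 3*(-11))) = 41*(2*I + 1/(-22 - 33)) = 41*(2*I + 1/(-55)) = 41*(2*I - 1/55) = 41*(-1/55 + 2*I) = -41/55 + 82*I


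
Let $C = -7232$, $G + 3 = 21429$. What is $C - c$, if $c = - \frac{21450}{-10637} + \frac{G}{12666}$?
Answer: $- \frac{14770518791}{2041337} \approx -7235.7$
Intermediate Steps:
$G = 21426$ ($G = -3 + 21429 = 21426$)
$c = \frac{7569607}{2041337}$ ($c = - \frac{21450}{-10637} + \frac{21426}{12666} = \left(-21450\right) \left(- \frac{1}{10637}\right) + 21426 \cdot \frac{1}{12666} = \frac{1950}{967} + \frac{3571}{2111} = \frac{7569607}{2041337} \approx 3.7082$)
$C - c = -7232 - \frac{7569607}{2041337} = - \frac{14770518791}{2041337}$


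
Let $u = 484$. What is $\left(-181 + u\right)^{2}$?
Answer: $91809$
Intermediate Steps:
$\left(-181 + u\right)^{2} = \left(-181 + 484\right)^{2} = 303^{2} = 91809$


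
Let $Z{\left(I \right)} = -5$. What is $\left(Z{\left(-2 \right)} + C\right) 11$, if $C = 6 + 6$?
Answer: $77$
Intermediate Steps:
$C = 12$
$\left(Z{\left(-2 \right)} + C\right) 11 = \left(-5 + 12\right) 11 = 7 \cdot 11 = 77$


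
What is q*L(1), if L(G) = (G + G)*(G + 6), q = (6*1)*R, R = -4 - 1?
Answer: -420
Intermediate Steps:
R = -5
q = -30 (q = (6*1)*(-5) = 6*(-5) = -30)
L(G) = 2*G*(6 + G) (L(G) = (2*G)*(6 + G) = 2*G*(6 + G))
q*L(1) = -60*(6 + 1) = -60*7 = -30*14 = -420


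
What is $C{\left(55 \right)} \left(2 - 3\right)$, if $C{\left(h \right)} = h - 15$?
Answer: $-40$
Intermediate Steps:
$C{\left(h \right)} = -15 + h$ ($C{\left(h \right)} = h - 15 = -15 + h$)
$C{\left(55 \right)} \left(2 - 3\right) = \left(-15 + 55\right) \left(2 - 3\right) = 40 \left(-1\right) = -40$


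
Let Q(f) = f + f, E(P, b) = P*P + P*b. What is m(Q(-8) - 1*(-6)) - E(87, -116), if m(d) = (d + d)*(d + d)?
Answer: 2923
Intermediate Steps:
E(P, b) = P² + P*b
Q(f) = 2*f
m(d) = 4*d² (m(d) = (2*d)*(2*d) = 4*d²)
m(Q(-8) - 1*(-6)) - E(87, -116) = 4*(2*(-8) - 1*(-6))² - 87*(87 - 116) = 4*(-16 + 6)² - 87*(-29) = 4*(-10)² - 1*(-2523) = 4*100 + 2523 = 400 + 2523 = 2923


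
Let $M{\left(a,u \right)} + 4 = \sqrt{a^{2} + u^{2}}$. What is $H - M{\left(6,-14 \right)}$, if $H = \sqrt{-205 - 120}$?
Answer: $4 - 2 \sqrt{58} + 5 i \sqrt{13} \approx -11.232 + 18.028 i$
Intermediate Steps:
$H = 5 i \sqrt{13}$ ($H = \sqrt{-325} = 5 i \sqrt{13} \approx 18.028 i$)
$M{\left(a,u \right)} = -4 + \sqrt{a^{2} + u^{2}}$
$H - M{\left(6,-14 \right)} = 5 i \sqrt{13} - \left(-4 + \sqrt{6^{2} + \left(-14\right)^{2}}\right) = 5 i \sqrt{13} - \left(-4 + \sqrt{36 + 196}\right) = 5 i \sqrt{13} - \left(-4 + \sqrt{232}\right) = 5 i \sqrt{13} - \left(-4 + 2 \sqrt{58}\right) = 5 i \sqrt{13} + \left(4 - 2 \sqrt{58}\right) = 4 - 2 \sqrt{58} + 5 i \sqrt{13}$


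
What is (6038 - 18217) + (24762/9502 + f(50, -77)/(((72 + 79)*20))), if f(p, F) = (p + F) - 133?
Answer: -8735395256/717401 ≈ -12176.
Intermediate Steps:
f(p, F) = -133 + F + p (f(p, F) = (F + p) - 133 = -133 + F + p)
(6038 - 18217) + (24762/9502 + f(50, -77)/(((72 + 79)*20))) = (6038 - 18217) + (24762/9502 + (-133 - 77 + 50)/(((72 + 79)*20))) = -12179 + (24762*(1/9502) - 160/(151*20)) = -12179 + (12381/4751 - 160/3020) = -12179 + (12381/4751 - 160*1/3020) = -12179 + (12381/4751 - 8/151) = -12179 + 1831523/717401 = -8735395256/717401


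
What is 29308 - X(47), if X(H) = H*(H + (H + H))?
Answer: 22681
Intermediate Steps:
X(H) = 3*H² (X(H) = H*(H + 2*H) = H*(3*H) = 3*H²)
29308 - X(47) = 29308 - 3*47² = 29308 - 3*2209 = 29308 - 1*6627 = 29308 - 6627 = 22681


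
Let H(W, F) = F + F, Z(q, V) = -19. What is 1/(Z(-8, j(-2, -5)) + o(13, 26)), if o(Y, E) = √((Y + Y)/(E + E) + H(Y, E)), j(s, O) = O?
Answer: -38/617 - √210/617 ≈ -0.085075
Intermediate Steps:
H(W, F) = 2*F
o(Y, E) = √(2*E + Y/E) (o(Y, E) = √((Y + Y)/(E + E) + 2*E) = √((2*Y)/((2*E)) + 2*E) = √((2*Y)*(1/(2*E)) + 2*E) = √(Y/E + 2*E) = √(2*E + Y/E))
1/(Z(-8, j(-2, -5)) + o(13, 26)) = 1/(-19 + √(2*26 + 13/26)) = 1/(-19 + √(52 + 13*(1/26))) = 1/(-19 + √(52 + ½)) = 1/(-19 + √(105/2)) = 1/(-19 + √210/2)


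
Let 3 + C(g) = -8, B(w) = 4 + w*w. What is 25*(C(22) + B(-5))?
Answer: 450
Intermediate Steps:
B(w) = 4 + w²
C(g) = -11 (C(g) = -3 - 8 = -11)
25*(C(22) + B(-5)) = 25*(-11 + (4 + (-5)²)) = 25*(-11 + (4 + 25)) = 25*(-11 + 29) = 25*18 = 450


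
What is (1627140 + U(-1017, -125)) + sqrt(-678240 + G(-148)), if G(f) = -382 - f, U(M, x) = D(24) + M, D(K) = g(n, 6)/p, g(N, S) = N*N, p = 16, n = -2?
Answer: 6504493/4 + 3*I*sqrt(75386) ≈ 1.6261e+6 + 823.7*I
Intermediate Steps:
g(N, S) = N**2
D(K) = 1/4 (D(K) = (-2)**2/16 = 4*(1/16) = 1/4)
U(M, x) = 1/4 + M
(1627140 + U(-1017, -125)) + sqrt(-678240 + G(-148)) = (1627140 + (1/4 - 1017)) + sqrt(-678240 + (-382 - 1*(-148))) = (1627140 - 4067/4) + sqrt(-678240 + (-382 + 148)) = 6504493/4 + sqrt(-678240 - 234) = 6504493/4 + sqrt(-678474) = 6504493/4 + 3*I*sqrt(75386)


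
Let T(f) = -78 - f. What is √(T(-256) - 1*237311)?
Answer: I*√237133 ≈ 486.96*I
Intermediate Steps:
√(T(-256) - 1*237311) = √((-78 - 1*(-256)) - 1*237311) = √((-78 + 256) - 237311) = √(178 - 237311) = √(-237133) = I*√237133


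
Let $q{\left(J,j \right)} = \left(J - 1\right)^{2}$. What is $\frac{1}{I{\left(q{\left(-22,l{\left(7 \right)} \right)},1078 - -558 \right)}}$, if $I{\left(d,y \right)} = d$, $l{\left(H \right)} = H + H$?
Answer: $\frac{1}{529} \approx 0.0018904$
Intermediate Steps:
$l{\left(H \right)} = 2 H$
$q{\left(J,j \right)} = \left(-1 + J\right)^{2}$
$\frac{1}{I{\left(q{\left(-22,l{\left(7 \right)} \right)},1078 - -558 \right)}} = \frac{1}{\left(-1 - 22\right)^{2}} = \frac{1}{\left(-23\right)^{2}} = \frac{1}{529}$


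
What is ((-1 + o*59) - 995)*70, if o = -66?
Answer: -342300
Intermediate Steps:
((-1 + o*59) - 995)*70 = ((-1 - 66*59) - 995)*70 = ((-1 - 3894) - 995)*70 = (-3895 - 995)*70 = -4890*70 = -342300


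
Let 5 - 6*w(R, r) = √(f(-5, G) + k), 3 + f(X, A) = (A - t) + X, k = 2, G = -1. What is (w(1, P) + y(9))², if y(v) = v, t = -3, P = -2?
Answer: 1159/12 - 59*I/9 ≈ 96.583 - 6.5556*I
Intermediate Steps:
f(X, A) = A + X (f(X, A) = -3 + ((A - 1*(-3)) + X) = -3 + ((A + 3) + X) = -3 + ((3 + A) + X) = -3 + (3 + A + X) = A + X)
w(R, r) = ⅚ - I/3 (w(R, r) = ⅚ - √((-1 - 5) + 2)/6 = ⅚ - √(-6 + 2)/6 = ⅚ - I/3)
(w(1, P) + y(9))² = ((⅚ - I/3) + 9)² = (59/6 - I/3)²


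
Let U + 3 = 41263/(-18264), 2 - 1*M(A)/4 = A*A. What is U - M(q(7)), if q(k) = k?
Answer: 3337577/18264 ≈ 182.74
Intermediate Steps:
M(A) = 8 - 4*A² (M(A) = 8 - 4*A*A = 8 - 4*A²)
U = -96055/18264 (U = -3 + 41263/(-18264) = -3 + 41263*(-1/18264) = -3 - 41263/18264 = -96055/18264 ≈ -5.2593)
U - M(q(7)) = -96055/18264 - (8 - 4*7²) = -96055/18264 - (8 - 4*49) = -96055/18264 - (8 - 196) = -96055/18264 - 1*(-188) = -96055/18264 + 188 = 3337577/18264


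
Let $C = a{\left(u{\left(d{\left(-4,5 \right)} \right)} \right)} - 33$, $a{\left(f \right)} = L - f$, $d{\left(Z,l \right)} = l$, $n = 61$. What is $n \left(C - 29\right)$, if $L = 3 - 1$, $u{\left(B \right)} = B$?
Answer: $-3965$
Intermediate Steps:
$L = 2$
$a{\left(f \right)} = 2 - f$
$C = -36$ ($C = \left(2 - 5\right) - 33 = -3 - 33 = -36$)
$n \left(C - 29\right) = 61 \left(-36 - 29\right) = 61 \left(-65\right) = -3965$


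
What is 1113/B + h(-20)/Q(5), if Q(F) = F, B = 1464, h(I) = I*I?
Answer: 39411/488 ≈ 80.760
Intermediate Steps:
h(I) = I²
1113/B + h(-20)/Q(5) = 1113/1464 + (-20)²/5 = 1113*(1/1464) + 400*(⅕) = 371/488 + 80 = 39411/488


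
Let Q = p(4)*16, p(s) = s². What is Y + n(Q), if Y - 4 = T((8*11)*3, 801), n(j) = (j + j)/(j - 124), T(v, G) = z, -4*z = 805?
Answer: -25525/132 ≈ -193.37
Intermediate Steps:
z = -805/4 (z = -¼*805 = -805/4 ≈ -201.25)
T(v, G) = -805/4
Q = 256 (Q = 4²*16 = 16*16 = 256)
n(j) = 2*j/(-124 + j) (n(j) = (2*j)/(-124 + j) = 2*j/(-124 + j))
Y = -789/4 (Y = 4 - 805/4 = -789/4 ≈ -197.25)
Y + n(Q) = -789/4 + 2*256/(-124 + 256) = -789/4 + 2*256/132 = -789/4 + 2*256*(1/132) = -789/4 + 128/33 = -25525/132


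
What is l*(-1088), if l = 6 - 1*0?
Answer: -6528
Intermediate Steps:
l = 6 (l = 6 + 0 = 6)
l*(-1088) = 6*(-1088) = -6528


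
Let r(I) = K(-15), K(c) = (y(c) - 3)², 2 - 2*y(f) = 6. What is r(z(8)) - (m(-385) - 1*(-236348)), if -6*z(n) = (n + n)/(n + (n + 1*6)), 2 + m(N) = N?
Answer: -235936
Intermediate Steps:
m(N) = -2 + N
z(n) = -n/(3*(6 + 2*n)) (z(n) = -(n + n)/(6*(n + (n + 1*6))) = -2*n/(6*(n + (n + 6))) = -2*n/(6*(n + (6 + n))) = -2*n/(6*(6 + 2*n)) = -n/(3*(6 + 2*n)))
y(f) = -2 (y(f) = 1 - ½*6 = 1 - 3 = -2)
K(c) = 25 (K(c) = (-2 - 3)² = (-5)² = 25)
r(I) = 25
r(z(8)) - (m(-385) - 1*(-236348)) = 25 - ((-2 - 385) - 1*(-236348)) = 25 - (-387 + 236348) = 25 - 1*235961 = 25 - 235961 = -235936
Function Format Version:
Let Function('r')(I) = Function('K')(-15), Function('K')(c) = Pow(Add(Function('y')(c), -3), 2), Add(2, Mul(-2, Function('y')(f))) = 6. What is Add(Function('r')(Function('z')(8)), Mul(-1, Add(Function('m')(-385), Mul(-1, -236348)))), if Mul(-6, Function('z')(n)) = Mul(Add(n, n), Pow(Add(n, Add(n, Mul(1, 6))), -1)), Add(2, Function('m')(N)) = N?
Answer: -235936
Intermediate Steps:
Function('m')(N) = Add(-2, N)
Function('z')(n) = Mul(Rational(-1, 3), n, Pow(Add(6, Mul(2, n)), -1)) (Function('z')(n) = Mul(Rational(-1, 6), Mul(Add(n, n), Pow(Add(n, Add(n, Mul(1, 6))), -1))) = Mul(Rational(-1, 6), Mul(Mul(2, n), Pow(Add(n, Add(n, 6)), -1))) = Mul(Rational(-1, 6), Mul(Mul(2, n), Pow(Add(n, Add(6, n)), -1))) = Mul(Rational(-1, 6), Mul(Mul(2, n), Pow(Add(6, Mul(2, n)), -1))) = Mul(Rational(-1, 6), Mul(2, n, Pow(Add(6, Mul(2, n)), -1))) = Mul(Rational(-1, 3), n, Pow(Add(6, Mul(2, n)), -1)))
Function('y')(f) = -2 (Function('y')(f) = Add(1, Mul(Rational(-1, 2), 6)) = Add(1, -3) = -2)
Function('K')(c) = 25 (Function('K')(c) = Pow(Add(-2, -3), 2) = Pow(-5, 2) = 25)
Function('r')(I) = 25
Add(Function('r')(Function('z')(8)), Mul(-1, Add(Function('m')(-385), Mul(-1, -236348)))) = Add(25, Mul(-1, Add(Add(-2, -385), Mul(-1, -236348)))) = Add(25, Mul(-1, Add(-387, 236348))) = Add(25, Mul(-1, 235961)) = Add(25, -235961) = -235936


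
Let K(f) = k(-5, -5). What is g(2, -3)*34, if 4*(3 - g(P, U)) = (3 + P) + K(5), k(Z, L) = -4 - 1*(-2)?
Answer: 153/2 ≈ 76.500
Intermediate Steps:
k(Z, L) = -2 (k(Z, L) = -4 + 2 = -2)
K(f) = -2
g(P, U) = 11/4 - P/4 (g(P, U) = 3 - ((3 + P) - 2)/4 = 3 - (1 + P)/4 = 3 + (-¼ - P/4) = 11/4 - P/4)
g(2, -3)*34 = (11/4 - ¼*2)*34 = (11/4 - ½)*34 = (9/4)*34 = 153/2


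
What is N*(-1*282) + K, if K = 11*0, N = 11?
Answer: -3102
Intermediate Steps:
K = 0
N*(-1*282) + K = 11*(-1*282) + 0 = 11*(-282) + 0 = -3102 + 0 = -3102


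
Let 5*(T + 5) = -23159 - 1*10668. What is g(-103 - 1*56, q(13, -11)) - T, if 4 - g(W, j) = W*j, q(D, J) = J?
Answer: 25127/5 ≈ 5025.4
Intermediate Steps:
g(W, j) = 4 - W*j
T = -33852/5 (T = -5 + (-23159 - 1*10668)/5 = -5 + (-23159 - 10668)/5 = -5 + (⅕)*(-33827) = -5 - 33827/5 = -33852/5 ≈ -6770.4)
g(-103 - 1*56, q(13, -11)) - T = (4 - 1*(-103 - 1*56)*(-11)) - 1*(-33852/5) = (4 - 1*(-103 - 56)*(-11)) + 33852/5 = (4 - 1*(-159)*(-11)) + 33852/5 = (4 - 1749) + 33852/5 = -1745 + 33852/5 = 25127/5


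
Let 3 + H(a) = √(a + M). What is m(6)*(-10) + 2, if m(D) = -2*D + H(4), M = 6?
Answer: 152 - 10*√10 ≈ 120.38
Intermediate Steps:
H(a) = -3 + √(6 + a) (H(a) = -3 + √(a + 6) = -3 + √(6 + a))
m(D) = -3 + √10 - 2*D (m(D) = -2*D + (-3 + √(6 + 4)) = -2*D + (-3 + √10) = -3 + √10 - 2*D)
m(6)*(-10) + 2 = (-3 + √10 - 2*6)*(-10) + 2 = (-3 + √10 - 12)*(-10) + 2 = (-15 + √10)*(-10) + 2 = (150 - 10*√10) + 2 = 152 - 10*√10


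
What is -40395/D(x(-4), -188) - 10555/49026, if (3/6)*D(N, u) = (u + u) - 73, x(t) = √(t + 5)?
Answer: 492731720/11006337 ≈ 44.768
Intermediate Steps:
x(t) = √(5 + t)
D(N, u) = -146 + 4*u (D(N, u) = 2*((u + u) - 73) = 2*(2*u - 73) = 2*(-73 + 2*u) = -146 + 4*u)
-40395/D(x(-4), -188) - 10555/49026 = -40395/(-146 + 4*(-188)) - 10555/49026 = -40395/(-146 - 752) - 10555*1/49026 = -40395/(-898) - 10555/49026 = -40395*(-1/898) - 10555/49026 = 40395/898 - 10555/49026 = 492731720/11006337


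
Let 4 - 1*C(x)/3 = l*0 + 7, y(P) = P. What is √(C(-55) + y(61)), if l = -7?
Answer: 2*√13 ≈ 7.2111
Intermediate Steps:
C(x) = -9 (C(x) = 12 - 3*(-7*0 + 7) = 12 - 3*(0 + 7) = 12 - 3*7 = 12 - 21 = -9)
√(C(-55) + y(61)) = √(-9 + 61) = √52 = 2*√13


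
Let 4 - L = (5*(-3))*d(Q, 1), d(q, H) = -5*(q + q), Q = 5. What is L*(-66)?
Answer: 49236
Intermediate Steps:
d(q, H) = -10*q
L = -746 (L = 4 - 5*(-3)*(-10*5) = 4 - (-15)*(-50) = 4 - 1*750 = 4 - 750 = -746)
L*(-66) = -746*(-66) = 49236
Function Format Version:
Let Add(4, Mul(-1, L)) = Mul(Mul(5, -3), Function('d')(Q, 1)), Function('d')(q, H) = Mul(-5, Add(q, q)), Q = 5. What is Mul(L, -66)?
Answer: 49236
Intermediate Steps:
Function('d')(q, H) = Mul(-10, q) (Function('d')(q, H) = Mul(-5, Mul(2, q)) = Mul(-10, q))
L = -746 (L = Add(4, Mul(-1, Mul(Mul(5, -3), Mul(-10, 5)))) = Add(4, Mul(-1, Mul(-15, -50))) = Add(4, Mul(-1, 750)) = Add(4, -750) = -746)
Mul(L, -66) = Mul(-746, -66) = 49236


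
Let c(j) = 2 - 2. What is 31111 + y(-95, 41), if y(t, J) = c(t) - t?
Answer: 31206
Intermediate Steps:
c(j) = 0
y(t, J) = -t (y(t, J) = 0 - t = -t)
31111 + y(-95, 41) = 31111 - 1*(-95) = 31111 + 95 = 31206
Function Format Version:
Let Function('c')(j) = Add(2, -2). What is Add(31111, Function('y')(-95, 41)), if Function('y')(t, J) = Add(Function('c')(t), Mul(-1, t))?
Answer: 31206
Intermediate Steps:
Function('c')(j) = 0
Function('y')(t, J) = Mul(-1, t) (Function('y')(t, J) = Add(0, Mul(-1, t)) = Mul(-1, t))
Add(31111, Function('y')(-95, 41)) = Add(31111, Mul(-1, -95)) = Add(31111, 95) = 31206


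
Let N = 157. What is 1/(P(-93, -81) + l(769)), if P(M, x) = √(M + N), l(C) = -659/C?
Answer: 769/5493 ≈ 0.14000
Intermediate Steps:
P(M, x) = √(157 + M) (P(M, x) = √(M + 157) = √(157 + M))
1/(P(-93, -81) + l(769)) = 1/(√(157 - 93) - 659/769) = 1/(√64 - 659*1/769) = 1/(8 - 659/769) = 1/(5493/769) = 769/5493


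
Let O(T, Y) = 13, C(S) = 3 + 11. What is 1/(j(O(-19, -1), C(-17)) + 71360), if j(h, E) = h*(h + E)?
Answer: 1/71711 ≈ 1.3945e-5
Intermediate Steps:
C(S) = 14
j(h, E) = h*(E + h)
1/(j(O(-19, -1), C(-17)) + 71360) = 1/(13*(14 + 13) + 71360) = 1/(13*27 + 71360) = 1/(351 + 71360) = 1/71711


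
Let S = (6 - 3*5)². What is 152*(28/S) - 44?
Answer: 692/81 ≈ 8.5432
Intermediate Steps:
S = 81 (S = (6 - 15)² = (-9)² = 81)
152*(28/S) - 44 = 152*(28/81) - 44 = 4256/81 - 44 = 692/81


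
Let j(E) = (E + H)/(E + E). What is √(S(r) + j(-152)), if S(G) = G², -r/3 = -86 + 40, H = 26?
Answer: 3*√12222282/76 ≈ 138.00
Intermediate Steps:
r = 138 (r = -3*(-86 + 40) = -3*(-46) = 138)
j(E) = (26 + E)/(2*E) (j(E) = (E + 26)/(E + E) = (26 + E)/((2*E)) = (26 + E)*(1/(2*E)) = (26 + E)/(2*E))
√(S(r) + j(-152)) = √(138² + (½)*(26 - 152)/(-152)) = √(19044 + (½)*(-1/152)*(-126)) = √(19044 + 63/152) = √(2894751/152) = 3*√12222282/76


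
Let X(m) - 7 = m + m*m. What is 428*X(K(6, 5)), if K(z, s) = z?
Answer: 20972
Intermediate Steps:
X(m) = 7 + m + m² (X(m) = 7 + (m + m*m) = 7 + (m + m²) = 7 + m + m²)
428*X(K(6, 5)) = 428*(7 + 6 + 6²) = 428*(7 + 6 + 36) = 428*49 = 20972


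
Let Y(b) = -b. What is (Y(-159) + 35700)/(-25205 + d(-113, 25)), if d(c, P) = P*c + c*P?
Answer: -11953/10285 ≈ -1.1622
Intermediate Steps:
d(c, P) = 2*P*c (d(c, P) = P*c + P*c = 2*P*c)
(Y(-159) + 35700)/(-25205 + d(-113, 25)) = (-1*(-159) + 35700)/(-25205 + 2*25*(-113)) = (159 + 35700)/(-25205 - 5650) = 35859/(-30855) = 35859*(-1/30855) = -11953/10285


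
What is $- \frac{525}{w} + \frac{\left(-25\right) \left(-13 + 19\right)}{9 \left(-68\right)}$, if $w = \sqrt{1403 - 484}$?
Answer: $\frac{25}{102} - \frac{525 \sqrt{919}}{919} \approx -17.073$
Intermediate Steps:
$w = \sqrt{919} \approx 30.315$
$- \frac{525}{w} + \frac{\left(-25\right) \left(-13 + 19\right)}{9 \left(-68\right)} = - \frac{525}{\sqrt{919}} + \frac{\left(-25\right) \left(-13 + 19\right)}{9 \left(-68\right)} = - 525 \frac{\sqrt{919}}{919} + \frac{\left(-25\right) 6}{-612} = - \frac{525 \sqrt{919}}{919} - - \frac{25}{102} = - \frac{525 \sqrt{919}}{919} + \frac{25}{102} = \frac{25}{102} - \frac{525 \sqrt{919}}{919}$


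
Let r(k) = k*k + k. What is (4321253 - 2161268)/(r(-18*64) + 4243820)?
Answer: 2159985/5569772 ≈ 0.38780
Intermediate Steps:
r(k) = k + k² (r(k) = k² + k = k + k²)
(4321253 - 2161268)/(r(-18*64) + 4243820) = (4321253 - 2161268)/((-18*64)*(1 - 18*64) + 4243820) = 2159985/(-1152*(1 - 1152) + 4243820) = 2159985/(-1152*(-1151) + 4243820) = 2159985/(1325952 + 4243820) = 2159985/5569772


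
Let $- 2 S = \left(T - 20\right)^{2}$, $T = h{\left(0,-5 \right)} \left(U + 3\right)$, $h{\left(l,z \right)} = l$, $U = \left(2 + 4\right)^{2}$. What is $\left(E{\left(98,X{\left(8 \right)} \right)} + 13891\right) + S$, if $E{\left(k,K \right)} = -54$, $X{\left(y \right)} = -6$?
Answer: $13637$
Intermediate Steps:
$U = 36$ ($U = 6^{2} = 36$)
$T = 0$ ($T = 0 \left(36 + 3\right) = 0 \cdot 39 = 0$)
$S = -200$ ($S = - \frac{\left(0 - 20\right)^{2}}{2} = - \frac{\left(-20\right)^{2}}{2} = \left(- \frac{1}{2}\right) 400 = -200$)
$\left(E{\left(98,X{\left(8 \right)} \right)} + 13891\right) + S = \left(-54 + 13891\right) - 200 = 13837 - 200 = 13637$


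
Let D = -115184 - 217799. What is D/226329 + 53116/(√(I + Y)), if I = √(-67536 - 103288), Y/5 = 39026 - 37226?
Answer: -332983/226329 + 26558*√2/√(4500 + I*√42706) ≈ 557.98 - 12.839*I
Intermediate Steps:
Y = 9000 (Y = 5*(39026 - 37226) = 5*1800 = 9000)
I = 2*I*√42706 (I = √(-170824) = 2*I*√42706 ≈ 413.31*I)
D = -332983
D/226329 + 53116/(√(I + Y)) = -332983/226329 + 53116/(√(2*I*√42706 + 9000)) = -332983*1/226329 + 53116/(√(9000 + 2*I*√42706)) = -332983/226329 + 53116/√(9000 + 2*I*√42706)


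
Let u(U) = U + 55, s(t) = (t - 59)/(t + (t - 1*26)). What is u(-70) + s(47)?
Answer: -258/17 ≈ -15.176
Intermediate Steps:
s(t) = (-59 + t)/(-26 + 2*t) (s(t) = (-59 + t)/(t + (t - 26)) = (-59 + t)/(t + (-26 + t)) = (-59 + t)/(-26 + 2*t))
u(U) = 55 + U
u(-70) + s(47) = (55 - 70) + (-59 + 47)/(2*(-13 + 47)) = -15 + (1/2)*(-12)/34 = -15 + (1/2)*(1/34)*(-12) = -15 - 3/17 = -258/17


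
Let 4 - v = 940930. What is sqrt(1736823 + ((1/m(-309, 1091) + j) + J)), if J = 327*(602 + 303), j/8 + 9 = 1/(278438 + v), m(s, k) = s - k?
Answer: sqrt(273213670173416717906)/11593540 ≈ 1425.7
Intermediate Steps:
v = -940926 (v = 4 - 1*940930 = 4 - 940930 = -940926)
j = -5962393/82811 (j = -72 + 8/(278438 - 940926) = -72 + 8/(-662488) = -72 + 8*(-1/662488) = -72 - 1/82811 = -5962393/82811 ≈ -72.000)
J = 295935 (J = 327*905 = 295935)
sqrt(1736823 + ((1/m(-309, 1091) + j) + J)) = sqrt(1736823 + ((1/(-309 - 1*1091) - 5962393/82811) + 295935)) = sqrt(1736823 + ((1/(-309 - 1091) - 5962393/82811) + 295935)) = sqrt(1736823 + ((1/(-1400) - 5962393/82811) + 295935)) = sqrt(1736823 + ((-1/1400 - 5962393/82811) + 295935)) = sqrt(1736823 + (-8347433011/115935400 + 295935)) = sqrt(1736823 + 34300995165989/115935400) = sqrt(235660264400189/115935400) = sqrt(273213670173416717906)/11593540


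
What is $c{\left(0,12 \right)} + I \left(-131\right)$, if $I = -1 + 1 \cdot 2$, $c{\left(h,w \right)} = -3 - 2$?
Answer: $-136$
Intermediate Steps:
$c{\left(h,w \right)} = -5$
$I = 1$ ($I = -1 + 2 = 1$)
$c{\left(0,12 \right)} + I \left(-131\right) = -5 + 1 \left(-131\right) = -5 - 131 = -136$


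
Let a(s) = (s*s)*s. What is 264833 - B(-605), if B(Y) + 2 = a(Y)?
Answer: 221709960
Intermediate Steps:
a(s) = s³ (a(s) = s²*s = s³)
B(Y) = -2 + Y³
264833 - B(-605) = 264833 - (-2 + (-605)³) = 264833 - (-2 - 221445125) = 264833 - 1*(-221445127) = 264833 + 221445127 = 221709960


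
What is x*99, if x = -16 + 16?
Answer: 0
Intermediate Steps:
x = 0
x*99 = 0*99 = 0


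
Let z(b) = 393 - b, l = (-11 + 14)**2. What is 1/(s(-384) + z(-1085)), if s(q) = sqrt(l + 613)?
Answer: 739/1091931 - sqrt(622)/2183862 ≈ 0.00066536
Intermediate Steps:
l = 9 (l = 3**2 = 9)
s(q) = sqrt(622) (s(q) = sqrt(9 + 613) = sqrt(622))
1/(s(-384) + z(-1085)) = 1/(sqrt(622) + (393 - 1*(-1085))) = 1/(sqrt(622) + (393 + 1085)) = 1/(sqrt(622) + 1478) = 1/(1478 + sqrt(622))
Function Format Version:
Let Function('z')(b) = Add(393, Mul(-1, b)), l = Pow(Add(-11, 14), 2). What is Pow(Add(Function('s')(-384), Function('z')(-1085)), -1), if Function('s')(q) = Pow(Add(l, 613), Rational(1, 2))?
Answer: Add(Rational(739, 1091931), Mul(Rational(-1, 2183862), Pow(622, Rational(1, 2)))) ≈ 0.00066536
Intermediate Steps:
l = 9 (l = Pow(3, 2) = 9)
Function('s')(q) = Pow(622, Rational(1, 2)) (Function('s')(q) = Pow(Add(9, 613), Rational(1, 2)) = Pow(622, Rational(1, 2)))
Pow(Add(Function('s')(-384), Function('z')(-1085)), -1) = Pow(Add(Pow(622, Rational(1, 2)), Add(393, Mul(-1, -1085))), -1) = Pow(Add(Pow(622, Rational(1, 2)), Add(393, 1085)), -1) = Pow(Add(Pow(622, Rational(1, 2)), 1478), -1) = Pow(Add(1478, Pow(622, Rational(1, 2))), -1)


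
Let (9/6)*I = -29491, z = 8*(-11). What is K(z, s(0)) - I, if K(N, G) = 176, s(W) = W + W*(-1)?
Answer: 59510/3 ≈ 19837.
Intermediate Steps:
s(W) = 0 (s(W) = W - W = 0)
z = -88
I = -58982/3 (I = (⅔)*(-29491) = -58982/3 ≈ -19661.)
K(z, s(0)) - I = 176 - 1*(-58982/3) = 176 + 58982/3 = 59510/3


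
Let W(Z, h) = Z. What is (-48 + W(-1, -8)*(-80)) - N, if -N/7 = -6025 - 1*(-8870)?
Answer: 19947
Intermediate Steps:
N = -19915 (N = -7*(-6025 - 1*(-8870)) = -7*(-6025 + 8870) = -7*2845 = -19915)
(-48 + W(-1, -8)*(-80)) - N = (-48 - 1*(-80)) - 1*(-19915) = (-48 + 80) + 19915 = 32 + 19915 = 19947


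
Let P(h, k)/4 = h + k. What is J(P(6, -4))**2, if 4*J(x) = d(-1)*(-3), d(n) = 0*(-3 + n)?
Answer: 0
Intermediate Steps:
d(n) = 0
P(h, k) = 4*h + 4*k (P(h, k) = 4*(h + k) = 4*h + 4*k)
J(x) = 0 (J(x) = (0*(-3))/4 = (1/4)*0 = 0)
J(P(6, -4))**2 = 0**2 = 0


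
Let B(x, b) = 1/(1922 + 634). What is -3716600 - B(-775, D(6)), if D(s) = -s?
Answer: -9499629601/2556 ≈ -3.7166e+6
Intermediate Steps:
B(x, b) = 1/2556
-3716600 - B(-775, D(6)) = -3716600 - 1*1/2556 = -3716600 - 1/2556 = -9499629601/2556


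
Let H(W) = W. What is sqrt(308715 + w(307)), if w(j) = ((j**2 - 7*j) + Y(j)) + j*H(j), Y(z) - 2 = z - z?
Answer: sqrt(495066) ≈ 703.61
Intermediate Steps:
Y(z) = 2 (Y(z) = 2 + (z - z) = 2 + 0 = 2)
w(j) = 2 - 7*j + 2*j**2 (w(j) = ((j**2 - 7*j) + 2) + j*j = (2 + j**2 - 7*j) + j**2 = 2 - 7*j + 2*j**2)
sqrt(308715 + w(307)) = sqrt(308715 + (2 - 7*307 + 2*307**2)) = sqrt(308715 + (2 - 2149 + 2*94249)) = sqrt(308715 + (2 - 2149 + 188498)) = sqrt(308715 + 186351) = sqrt(495066)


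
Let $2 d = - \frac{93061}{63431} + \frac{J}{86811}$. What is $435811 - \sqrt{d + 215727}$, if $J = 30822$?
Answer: $435811 - \frac{5 \sqrt{116287622697620490440266}}{3671005694} \approx 4.3535 \cdot 10^{5}$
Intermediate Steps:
$d = - \frac{2041216063}{3671005694}$ ($d = \frac{- \frac{93061}{63431} + \frac{30822}{86811}}{2} = \frac{\left(-93061\right) \frac{1}{63431} + 30822 \cdot \frac{1}{86811}}{2} = \frac{- \frac{93061}{63431} + \frac{10274}{28937}}{2} = \frac{1}{2} \left(- \frac{2041216063}{1835502847}\right) = - \frac{2041216063}{3671005694} \approx -0.55604$)
$435811 - \sqrt{d + 215727} = 435811 - \sqrt{- \frac{2041216063}{3671005694} + 215727} = 435811 - \sqrt{\frac{791933004133475}{3671005694}} = 435811 - \frac{5 \sqrt{116287622697620490440266}}{3671005694}$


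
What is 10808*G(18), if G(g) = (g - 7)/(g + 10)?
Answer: 4246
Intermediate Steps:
G(g) = (-7 + g)/(10 + g)
10808*G(18) = 10808*((-7 + 18)/(10 + 18)) = 10808*(11/28) = 4246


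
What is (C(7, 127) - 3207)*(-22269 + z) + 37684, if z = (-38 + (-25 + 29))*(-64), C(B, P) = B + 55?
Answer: 63230169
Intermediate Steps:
C(B, P) = 55 + B
z = 2176 (z = (-38 + 4)*(-64) = -34*(-64) = 2176)
(C(7, 127) - 3207)*(-22269 + z) + 37684 = ((55 + 7) - 3207)*(-22269 + 2176) + 37684 = (62 - 3207)*(-20093) + 37684 = -3145*(-20093) + 37684 = 63192485 + 37684 = 63230169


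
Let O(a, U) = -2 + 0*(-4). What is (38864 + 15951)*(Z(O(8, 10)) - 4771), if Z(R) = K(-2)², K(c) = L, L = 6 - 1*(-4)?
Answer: -256040865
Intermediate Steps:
L = 10 (L = 6 + 4 = 10)
O(a, U) = -2 (O(a, U) = -2 + 0 = -2)
K(c) = 10
Z(R) = 100 (Z(R) = 10² = 100)
(38864 + 15951)*(Z(O(8, 10)) - 4771) = (38864 + 15951)*(100 - 4771) = 54815*(-4671) = -256040865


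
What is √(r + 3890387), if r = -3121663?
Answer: 2*√192181 ≈ 876.77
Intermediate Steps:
√(r + 3890387) = √(-3121663 + 3890387) = √768724 = 2*√192181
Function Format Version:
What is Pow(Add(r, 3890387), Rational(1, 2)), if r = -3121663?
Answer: Mul(2, Pow(192181, Rational(1, 2))) ≈ 876.77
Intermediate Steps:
Pow(Add(r, 3890387), Rational(1, 2)) = Pow(Add(-3121663, 3890387), Rational(1, 2)) = Pow(768724, Rational(1, 2)) = Mul(2, Pow(192181, Rational(1, 2)))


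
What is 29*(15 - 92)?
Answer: -2233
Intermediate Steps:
29*(15 - 92) = 29*(-77) = -2233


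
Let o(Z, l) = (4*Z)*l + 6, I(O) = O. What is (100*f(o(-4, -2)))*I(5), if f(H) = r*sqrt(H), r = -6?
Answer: -3000*sqrt(38) ≈ -18493.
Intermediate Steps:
o(Z, l) = 6 + 4*Z*l (o(Z, l) = 4*Z*l + 6 = 6 + 4*Z*l)
f(H) = -6*sqrt(H)
(100*f(o(-4, -2)))*I(5) = (100*(-6*sqrt(6 + 4*(-4)*(-2))))*5 = (100*(-6*sqrt(6 + 32)))*5 = (100*(-6*sqrt(38)))*5 = -600*sqrt(38)*5 = -3000*sqrt(38)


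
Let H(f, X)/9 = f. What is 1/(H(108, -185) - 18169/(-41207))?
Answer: 41207/40071373 ≈ 0.0010283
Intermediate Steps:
H(f, X) = 9*f
1/(H(108, -185) - 18169/(-41207)) = 1/(9*108 - 18169/(-41207)) = 1/(972 - 18169*(-1/41207)) = 1/(972 + 18169/41207) = 1/(40071373/41207) = 41207/40071373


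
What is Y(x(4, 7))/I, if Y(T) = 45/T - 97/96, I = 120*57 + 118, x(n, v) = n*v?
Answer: 401/4675776 ≈ 8.5761e-5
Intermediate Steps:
I = 6958 (I = 6840 + 118 = 6958)
Y(T) = -97/96 + 45/T (Y(T) = 45/T - 97*1/96 = 45/T - 97/96 = -97/96 + 45/T)
Y(x(4, 7))/I = (-97/96 + 45/((4*7)))/6958 = (-97/96 + 45/28)*(1/6958) = (401/672)*(1/6958) = 401/4675776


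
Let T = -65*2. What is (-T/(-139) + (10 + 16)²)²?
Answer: 8804819556/19321 ≈ 4.5571e+5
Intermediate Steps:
T = -130
(-T/(-139) + (10 + 16)²)² = (-(-130)/(-139) + (10 + 16)²)² = (-(-130)*(-1)/139 + 26²)² = (-1*130/139 + 676)² = (-130/139 + 676)² = (93834/139)² = 8804819556/19321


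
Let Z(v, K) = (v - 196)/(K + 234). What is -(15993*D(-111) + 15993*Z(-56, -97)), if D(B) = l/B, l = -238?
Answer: -24703854/5069 ≈ -4873.5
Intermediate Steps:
Z(v, K) = (-196 + v)/(234 + K)
D(B) = -238/B
-(15993*D(-111) + 15993*Z(-56, -97)) = -(1268778/37 + 15993*(-196 - 56)/(234 - 97)) = -15993/(1/(-238*(-1/111) - 252/137)) = -15993/(1/(238/111 + (1/137)*(-252))) = -15993/(1/(238/111 - 252/137)) = -15993/(1/(4634/15207)) = -15993/15207/4634 = -15993*4634/15207 = -24703854/5069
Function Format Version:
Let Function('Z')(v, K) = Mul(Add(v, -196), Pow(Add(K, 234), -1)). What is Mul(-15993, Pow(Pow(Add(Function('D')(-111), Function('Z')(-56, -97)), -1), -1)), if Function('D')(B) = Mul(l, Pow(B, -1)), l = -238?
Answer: Rational(-24703854, 5069) ≈ -4873.5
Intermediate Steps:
Function('Z')(v, K) = Mul(Pow(Add(234, K), -1), Add(-196, v)) (Function('Z')(v, K) = Mul(Add(-196, v), Pow(Add(234, K), -1)) = Mul(Pow(Add(234, K), -1), Add(-196, v)))
Function('D')(B) = Mul(-238, Pow(B, -1))
Mul(-15993, Pow(Pow(Add(Function('D')(-111), Function('Z')(-56, -97)), -1), -1)) = Mul(-15993, Pow(Pow(Add(Mul(-238, Pow(-111, -1)), Mul(Pow(Add(234, -97), -1), Add(-196, -56))), -1), -1)) = Mul(-15993, Pow(Pow(Add(Mul(-238, Rational(-1, 111)), Mul(Pow(137, -1), -252)), -1), -1)) = Mul(-15993, Pow(Pow(Add(Rational(238, 111), Mul(Rational(1, 137), -252)), -1), -1)) = Mul(-15993, Pow(Pow(Add(Rational(238, 111), Rational(-252, 137)), -1), -1)) = Mul(-15993, Pow(Pow(Rational(4634, 15207), -1), -1)) = Mul(-15993, Pow(Rational(15207, 4634), -1)) = Mul(-15993, Rational(4634, 15207)) = Rational(-24703854, 5069)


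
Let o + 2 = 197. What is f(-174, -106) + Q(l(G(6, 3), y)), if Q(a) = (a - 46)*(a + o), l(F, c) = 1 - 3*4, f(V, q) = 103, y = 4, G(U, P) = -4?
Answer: -10385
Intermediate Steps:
o = 195 (o = -2 + 197 = 195)
l(F, c) = -11 (l(F, c) = 1 - 12 = -11)
Q(a) = (-46 + a)*(195 + a) (Q(a) = (a - 46)*(a + 195) = (-46 + a)*(195 + a))
f(-174, -106) + Q(l(G(6, 3), y)) = 103 + (-8970 + (-11)**2 + 149*(-11)) = 103 + (-8970 + 121 - 1639) = 103 - 10488 = -10385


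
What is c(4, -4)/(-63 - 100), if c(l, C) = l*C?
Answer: 16/163 ≈ 0.098160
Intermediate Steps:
c(l, C) = C*l
c(4, -4)/(-63 - 100) = (-4*4)/(-63 - 100) = -16/(-163) = -1/163*(-16) = 16/163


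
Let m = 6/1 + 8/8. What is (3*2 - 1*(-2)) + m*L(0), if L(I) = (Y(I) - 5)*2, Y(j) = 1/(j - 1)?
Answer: -76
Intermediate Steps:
Y(j) = 1/(-1 + j)
m = 7 (m = 6*1 + 8*(1/8) = 6 + 1 = 7)
L(I) = -10 + 2/(-1 + I) (L(I) = (1/(-1 + I) - 5)*2 = (-5 + 1/(-1 + I))*2 = -10 + 2/(-1 + I))
(3*2 - 1*(-2)) + m*L(0) = (3*2 - 1*(-2)) + 7*(2*(6 - 5*0)/(-1 + 0)) = (6 + 2) + 7*(2*(6 + 0)/(-1)) = 8 + 7*(2*(-1)*6) = 8 + 7*(-12) = 8 - 84 = -76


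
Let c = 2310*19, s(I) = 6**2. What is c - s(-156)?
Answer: 43854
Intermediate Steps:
s(I) = 36
c = 43890
c - s(-156) = 43890 - 1*36 = 43890 - 36 = 43854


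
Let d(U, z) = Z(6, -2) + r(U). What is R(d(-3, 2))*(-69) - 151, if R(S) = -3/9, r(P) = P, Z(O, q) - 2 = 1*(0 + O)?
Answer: -128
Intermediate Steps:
Z(O, q) = 2 + O (Z(O, q) = 2 + 1*(0 + O) = 2 + 1*O = 2 + O)
d(U, z) = 8 + U (d(U, z) = (2 + 6) + U = 8 + U)
R(S) = -⅓ (R(S) = -3*⅑ = -⅓)
R(d(-3, 2))*(-69) - 151 = -⅓*(-69) - 151 = 23 - 151 = -128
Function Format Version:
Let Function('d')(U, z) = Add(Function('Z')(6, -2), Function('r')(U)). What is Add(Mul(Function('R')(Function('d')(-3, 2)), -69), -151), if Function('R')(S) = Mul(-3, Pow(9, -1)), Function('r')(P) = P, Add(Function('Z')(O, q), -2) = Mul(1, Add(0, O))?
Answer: -128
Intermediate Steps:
Function('Z')(O, q) = Add(2, O) (Function('Z')(O, q) = Add(2, Mul(1, Add(0, O))) = Add(2, Mul(1, O)) = Add(2, O))
Function('d')(U, z) = Add(8, U) (Function('d')(U, z) = Add(Add(2, 6), U) = Add(8, U))
Function('R')(S) = Rational(-1, 3) (Function('R')(S) = Mul(-3, Rational(1, 9)) = Rational(-1, 3))
Add(Mul(Function('R')(Function('d')(-3, 2)), -69), -151) = Add(Mul(Rational(-1, 3), -69), -151) = Add(23, -151) = -128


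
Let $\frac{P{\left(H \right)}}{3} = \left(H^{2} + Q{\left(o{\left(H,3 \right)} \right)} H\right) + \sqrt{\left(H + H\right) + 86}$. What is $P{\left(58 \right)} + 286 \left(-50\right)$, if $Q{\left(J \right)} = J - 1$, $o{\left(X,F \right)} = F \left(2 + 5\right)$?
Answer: $-728 + 3 \sqrt{202} \approx -685.36$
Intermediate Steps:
$o{\left(X,F \right)} = 7 F$ ($o{\left(X,F \right)} = F 7 = 7 F$)
$Q{\left(J \right)} = -1 + J$ ($Q{\left(J \right)} = J - 1 = -1 + J$)
$P{\left(H \right)} = 3 H^{2} + 3 \sqrt{86 + 2 H} + 60 H$ ($P{\left(H \right)} = 3 \left(\left(H^{2} + \left(-1 + 7 \cdot 3\right) H\right) + \sqrt{\left(H + H\right) + 86}\right) = 3 \left(\left(H^{2} + \left(-1 + 21\right) H\right) + \sqrt{2 H + 86}\right) = 3 \left(\left(H^{2} + 20 H\right) + \sqrt{86 + 2 H}\right) = 3 \left(H^{2} + \sqrt{86 + 2 H} + 20 H\right) = 3 H^{2} + 3 \sqrt{86 + 2 H} + 60 H$)
$P{\left(58 \right)} + 286 \left(-50\right) = \left(3 \cdot 58^{2} + 3 \sqrt{86 + 2 \cdot 58} + 60 \cdot 58\right) + 286 \left(-50\right) = \left(3 \cdot 3364 + 3 \sqrt{86 + 116} + 3480\right) - 14300 = \left(10092 + 3 \sqrt{202} + 3480\right) - 14300 = \left(13572 + 3 \sqrt{202}\right) - 14300 = -728 + 3 \sqrt{202}$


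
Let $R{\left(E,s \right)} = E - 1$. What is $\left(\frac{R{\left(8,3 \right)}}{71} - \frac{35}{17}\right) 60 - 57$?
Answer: $- \frac{210759}{1207} \approx -174.61$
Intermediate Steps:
$R{\left(E,s \right)} = -1 + E$
$\left(\frac{R{\left(8,3 \right)}}{71} - \frac{35}{17}\right) 60 - 57 = \left(\frac{-1 + 8}{71} - \frac{35}{17}\right) 60 - 57 = \left(7 \cdot \frac{1}{71} - \frac{35}{17}\right) 60 - 57 = \left(\frac{7}{71} - \frac{35}{17}\right) 60 - 57 = \left(- \frac{2366}{1207}\right) 60 - 57 = - \frac{141960}{1207} - 57 = - \frac{210759}{1207}$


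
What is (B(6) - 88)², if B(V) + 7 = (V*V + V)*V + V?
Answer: 26569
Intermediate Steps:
B(V) = -7 + V + V*(V + V²) (B(V) = -7 + ((V*V + V)*V + V) = -7 + ((V² + V)*V + V) = -7 + ((V + V²)*V + V) = -7 + (V*(V + V²) + V) = -7 + (V + V*(V + V²)) = -7 + V + V*(V + V²))
(B(6) - 88)² = ((-7 + 6 + 6² + 6³) - 88)² = ((-7 + 6 + 36 + 216) - 88)² = (251 - 88)² = 163² = 26569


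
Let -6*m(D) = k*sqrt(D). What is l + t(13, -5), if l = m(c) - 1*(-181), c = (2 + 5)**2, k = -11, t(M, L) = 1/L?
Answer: 5809/30 ≈ 193.63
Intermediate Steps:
c = 49 (c = 7**2 = 49)
m(D) = 11*sqrt(D)/6 (m(D) = -(-11)*sqrt(D)/6 = 11*sqrt(D)/6)
l = 1163/6 (l = 11*sqrt(49)/6 - 1*(-181) = (11/6)*7 + 181 = 77/6 + 181 = 1163/6 ≈ 193.83)
l + t(13, -5) = 1163/6 + 1/(-5) = 1163/6 - 1/5 = 5809/30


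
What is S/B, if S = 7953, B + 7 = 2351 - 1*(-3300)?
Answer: 7953/5644 ≈ 1.4091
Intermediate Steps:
B = 5644 (B = -7 + (2351 - 1*(-3300)) = -7 + (2351 + 3300) = -7 + 5651 = 5644)
S/B = 7953/5644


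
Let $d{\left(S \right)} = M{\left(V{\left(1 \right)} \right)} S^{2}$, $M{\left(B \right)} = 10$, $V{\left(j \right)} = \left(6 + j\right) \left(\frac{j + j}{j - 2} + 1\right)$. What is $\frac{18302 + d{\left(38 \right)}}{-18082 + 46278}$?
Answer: $\frac{16371}{14098} \approx 1.1612$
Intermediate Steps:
$V{\left(j \right)} = \left(1 + \frac{2 j}{-2 + j}\right) \left(6 + j\right)$ ($V{\left(j \right)} = \left(6 + j\right) \left(\frac{2 j}{-2 + j} + 1\right) = \left(6 + j\right) \left(1 + \frac{2 j}{-2 + j}\right) = \left(1 + \frac{2 j}{-2 + j}\right) \left(6 + j\right)$)
$d{\left(S \right)} = 10 S^{2}$
$\frac{18302 + d{\left(38 \right)}}{-18082 + 46278} = \frac{18302 + 10 \cdot 38^{2}}{-18082 + 46278} = \frac{18302 + 10 \cdot 1444}{28196} = \left(18302 + 14440\right) \frac{1}{28196} = 32742 \cdot \frac{1}{28196} = \frac{16371}{14098}$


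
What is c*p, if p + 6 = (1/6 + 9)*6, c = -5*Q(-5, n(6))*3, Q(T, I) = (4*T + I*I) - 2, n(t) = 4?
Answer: 4410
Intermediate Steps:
Q(T, I) = -2 + I² + 4*T (Q(T, I) = (4*T + I²) - 2 = (I² + 4*T) - 2 = -2 + I² + 4*T)
c = 90 (c = -5*(-2 + 4² + 4*(-5))*3 = -5*(-2 + 16 - 20)*3 = -5*(-6)*3 = 30*3 = 90)
p = 49 (p = -6 + (1/6 + 9)*6 = -6 + (⅙ + 9)*6 = -6 + (55/6)*6 = -6 + 55 = 49)
c*p = 90*49 = 4410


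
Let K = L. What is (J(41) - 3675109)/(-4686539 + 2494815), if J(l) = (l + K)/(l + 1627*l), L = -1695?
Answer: 122653088593/73146596776 ≈ 1.6768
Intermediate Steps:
K = -1695
J(l) = (-1695 + l)/(1628*l) (J(l) = (l - 1695)/(l + 1627*l) = (-1695 + l)/((1628*l)) = (-1695 + l)*(1/(1628*l)) = (-1695 + l)/(1628*l))
(J(41) - 3675109)/(-4686539 + 2494815) = ((1/1628)*(-1695 + 41)/41 - 3675109)/(-4686539 + 2494815) = ((1/1628)*(1/41)*(-1654) - 3675109)/(-2191724) = (-827/33374 - 3675109)*(-1/2191724) = -122653088593/33374*(-1/2191724) = 122653088593/73146596776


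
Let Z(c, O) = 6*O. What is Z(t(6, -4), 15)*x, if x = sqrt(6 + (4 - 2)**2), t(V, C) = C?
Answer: 90*sqrt(10) ≈ 284.60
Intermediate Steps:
x = sqrt(10) (x = sqrt(6 + 2**2) = sqrt(6 + 4) = sqrt(10) ≈ 3.1623)
Z(t(6, -4), 15)*x = (6*15)*sqrt(10) = 90*sqrt(10)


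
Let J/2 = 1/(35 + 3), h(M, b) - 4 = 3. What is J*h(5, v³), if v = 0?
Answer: 7/19 ≈ 0.36842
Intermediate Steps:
h(M, b) = 7 (h(M, b) = 4 + 3 = 7)
J = 1/19 (J = 2/(35 + 3) = 2/38 = 2*(1/38) = 1/19 ≈ 0.052632)
J*h(5, v³) = (1/19)*7 = 7/19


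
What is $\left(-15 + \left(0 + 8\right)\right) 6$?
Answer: $-42$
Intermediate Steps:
$\left(-15 + \left(0 + 8\right)\right) 6 = \left(-15 + 8\right) 6 = \left(-7\right) 6 = -42$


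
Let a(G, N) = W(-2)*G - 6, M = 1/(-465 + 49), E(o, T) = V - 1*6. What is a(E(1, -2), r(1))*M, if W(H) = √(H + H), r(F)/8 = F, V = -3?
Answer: 3/208 + 9*I/208 ≈ 0.014423 + 0.043269*I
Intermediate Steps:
E(o, T) = -9 (E(o, T) = -3 - 1*6 = -3 - 6 = -9)
r(F) = 8*F
W(H) = √2*√H (W(H) = √(2*H) = √2*√H)
M = -1/416 (M = 1/(-416) = -1/416 ≈ -0.0024038)
a(G, N) = -6 + 2*I*G (a(G, N) = (√2*√(-2))*G - 6 = (√2*(I*√2))*G - 6 = (2*I)*G - 6 = 2*I*G - 6 = -6 + 2*I*G)
a(E(1, -2), r(1))*M = (-6 + 2*I*(-9))*(-1/416) = (-6 - 18*I)*(-1/416) = 3/208 + 9*I/208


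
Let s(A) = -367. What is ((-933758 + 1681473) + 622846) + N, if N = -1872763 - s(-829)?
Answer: -501835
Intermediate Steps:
N = -1872396 (N = -1872763 - 1*(-367) = -1872763 + 367 = -1872396)
((-933758 + 1681473) + 622846) + N = ((-933758 + 1681473) + 622846) - 1872396 = (747715 + 622846) - 1872396 = 1370561 - 1872396 = -501835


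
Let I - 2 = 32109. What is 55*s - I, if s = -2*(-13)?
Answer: -30681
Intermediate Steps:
I = 32111 (I = 2 + 32109 = 32111)
s = 26
55*s - I = 55*26 - 1*32111 = 1430 - 32111 = -30681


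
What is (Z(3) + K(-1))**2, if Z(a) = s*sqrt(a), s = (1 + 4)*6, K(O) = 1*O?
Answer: 2701 - 60*sqrt(3) ≈ 2597.1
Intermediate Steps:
K(O) = O
s = 30 (s = 5*6 = 30)
Z(a) = 30*sqrt(a)
(Z(3) + K(-1))**2 = (30*sqrt(3) - 1)**2 = (-1 + 30*sqrt(3))**2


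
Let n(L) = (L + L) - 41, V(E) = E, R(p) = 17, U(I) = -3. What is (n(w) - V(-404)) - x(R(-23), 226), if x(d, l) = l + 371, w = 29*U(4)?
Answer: -408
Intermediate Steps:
w = -87 (w = 29*(-3) = -87)
x(d, l) = 371 + l
n(L) = -41 + 2*L (n(L) = 2*L - 41 = -41 + 2*L)
(n(w) - V(-404)) - x(R(-23), 226) = ((-41 + 2*(-87)) - 1*(-404)) - (371 + 226) = ((-41 - 174) + 404) - 1*597 = (-215 + 404) - 597 = 189 - 597 = -408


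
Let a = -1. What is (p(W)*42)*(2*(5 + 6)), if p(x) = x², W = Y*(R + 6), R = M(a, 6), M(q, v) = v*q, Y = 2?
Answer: 0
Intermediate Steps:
M(q, v) = q*v
R = -6 (R = -1*6 = -6)
W = 0 (W = 2*(-6 + 6) = 2*0 = 0)
(p(W)*42)*(2*(5 + 6)) = (0²*42)*(2*(5 + 6)) = (0*42)*(2*11) = 0*22 = 0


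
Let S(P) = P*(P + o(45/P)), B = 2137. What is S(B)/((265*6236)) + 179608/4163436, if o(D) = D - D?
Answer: 4827564965651/1720061131860 ≈ 2.8066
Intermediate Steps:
o(D) = 0
S(P) = P**2 (S(P) = P*(P + 0) = P*P = P**2)
S(B)/((265*6236)) + 179608/4163436 = 2137**2/((265*6236)) + 179608/4163436 = 4566769/1652540 + 179608*(1/4163436) = 4566769*(1/1652540) + 44902/1040859 = 4566769/1652540 + 44902/1040859 = 4827564965651/1720061131860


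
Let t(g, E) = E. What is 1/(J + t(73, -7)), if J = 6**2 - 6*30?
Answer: -1/151 ≈ -0.0066225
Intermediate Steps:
J = -144 (J = 36 - 180 = -144)
1/(J + t(73, -7)) = 1/(-144 - 7) = 1/(-151) = -1/151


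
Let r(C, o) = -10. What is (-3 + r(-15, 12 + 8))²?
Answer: 169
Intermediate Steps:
(-3 + r(-15, 12 + 8))² = (-3 - 10)² = (-13)² = 169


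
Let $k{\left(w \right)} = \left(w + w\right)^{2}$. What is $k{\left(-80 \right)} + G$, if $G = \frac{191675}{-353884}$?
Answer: $\frac{9059238725}{353884} \approx 25599.0$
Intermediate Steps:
$k{\left(w \right)} = 4 w^{2}$ ($k{\left(w \right)} = \left(2 w\right)^{2} = 4 w^{2}$)
$G = - \frac{191675}{353884}$ ($G = 191675 \left(- \frac{1}{353884}\right) = - \frac{191675}{353884} \approx -0.54163$)
$k{\left(-80 \right)} + G = 4 \left(-80\right)^{2} - \frac{191675}{353884} = 4 \cdot 6400 - \frac{191675}{353884} = 25600 - \frac{191675}{353884} = \frac{9059238725}{353884}$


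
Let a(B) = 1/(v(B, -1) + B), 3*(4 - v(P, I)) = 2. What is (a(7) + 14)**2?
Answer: 190969/961 ≈ 198.72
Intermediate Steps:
v(P, I) = 10/3 (v(P, I) = 4 - 1/3*2 = 4 - 2/3 = 10/3)
a(B) = 1/(10/3 + B)
(a(7) + 14)**2 = (3/(10 + 3*7) + 14)**2 = (3/(10 + 21) + 14)**2 = (3/31 + 14)**2 = (437/31)**2 = 190969/961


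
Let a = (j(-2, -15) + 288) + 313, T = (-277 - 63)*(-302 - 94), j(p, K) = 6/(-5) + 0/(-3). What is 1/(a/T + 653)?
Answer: 673200/439602599 ≈ 0.0015314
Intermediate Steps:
j(p, K) = -6/5 (j(p, K) = 6*(-⅕) + 0*(-⅓) = -6/5 + 0 = -6/5)
T = 134640 (T = -340*(-396) = 134640)
a = 2999/5 (a = (-6/5 + 288) + 313 = 1434/5 + 313 = 2999/5 ≈ 599.80)
1/(a/T + 653) = 1/((2999/5)/134640 + 653) = 1/((2999/5)*(1/134640) + 653) = 1/(2999/673200 + 653) = 1/(439602599/673200) = 673200/439602599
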